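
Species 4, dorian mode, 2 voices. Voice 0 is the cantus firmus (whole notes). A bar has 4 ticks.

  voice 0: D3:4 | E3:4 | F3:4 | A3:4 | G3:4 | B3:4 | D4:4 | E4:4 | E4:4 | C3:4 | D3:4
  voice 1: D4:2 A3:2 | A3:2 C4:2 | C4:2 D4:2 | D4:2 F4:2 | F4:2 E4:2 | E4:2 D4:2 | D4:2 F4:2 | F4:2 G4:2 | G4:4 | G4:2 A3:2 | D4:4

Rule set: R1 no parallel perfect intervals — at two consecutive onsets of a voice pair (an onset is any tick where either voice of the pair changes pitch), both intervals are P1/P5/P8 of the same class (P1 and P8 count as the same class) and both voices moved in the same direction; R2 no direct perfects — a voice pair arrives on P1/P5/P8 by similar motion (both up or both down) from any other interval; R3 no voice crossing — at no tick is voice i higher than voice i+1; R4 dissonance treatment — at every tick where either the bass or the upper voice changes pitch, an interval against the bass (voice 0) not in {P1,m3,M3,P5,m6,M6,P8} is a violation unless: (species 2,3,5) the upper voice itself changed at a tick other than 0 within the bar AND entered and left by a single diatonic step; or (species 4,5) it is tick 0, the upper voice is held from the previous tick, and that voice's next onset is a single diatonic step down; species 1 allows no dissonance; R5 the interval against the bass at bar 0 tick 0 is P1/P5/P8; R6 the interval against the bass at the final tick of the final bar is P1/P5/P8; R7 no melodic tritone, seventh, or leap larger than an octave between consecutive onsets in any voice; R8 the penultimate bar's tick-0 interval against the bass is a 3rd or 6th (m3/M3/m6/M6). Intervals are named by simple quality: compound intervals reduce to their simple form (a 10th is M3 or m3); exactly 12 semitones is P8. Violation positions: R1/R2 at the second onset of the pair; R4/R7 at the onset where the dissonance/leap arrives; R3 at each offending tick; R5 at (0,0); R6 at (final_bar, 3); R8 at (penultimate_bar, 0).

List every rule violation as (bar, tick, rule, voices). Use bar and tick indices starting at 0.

bar 0: v0=D3 v1=D4 downbeat P8
bar 1: v0=E3 v1=A3 downbeat P4
bar 2: v0=F3 v1=C4 downbeat P5
bar 3: v0=A3 v1=D4 downbeat P4
bar 4: v0=G3 v1=F4 downbeat m7
bar 5: v0=B3 v1=E4 downbeat P4
bar 6: v0=D4 v1=D4 downbeat P1
bar 7: v0=E4 v1=F4 downbeat m2
bar 8: v0=E4 v1=G4 downbeat m3
bar 9: v0=C3 v1=G4 downbeat P5
bar 10: v0=D3 v1=D4 downbeat P8
  -> R4 @ bar 1 tick 0 v(0, 1): E3/A3 P4 untreated
  -> R4 @ bar 3 tick 0 v(0, 1): A3/D4 P4 untreated
  -> R4 @ bar 7 tick 0 v(0, 1): E4/F4 m2 untreated
  -> R7 @ bar 9 tick 0 v(0,): E4->C3 leap 16st
  -> R8 @ bar 9 tick 0 v(0, 1): penult P5 not 3rd/6th
  -> R7 @ bar 9 tick 2 v(1,): G4->A3 leap 10st
  -> R2 @ bar 10 tick 0 v(0, 1): C3/A3 M6 -> D3/D4 P8 similar

(1, 0, R4, (0, 1))
(3, 0, R4, (0, 1))
(7, 0, R4, (0, 1))
(9, 0, R7, (0,))
(9, 0, R8, (0, 1))
(9, 2, R7, (1,))
(10, 0, R2, (0, 1))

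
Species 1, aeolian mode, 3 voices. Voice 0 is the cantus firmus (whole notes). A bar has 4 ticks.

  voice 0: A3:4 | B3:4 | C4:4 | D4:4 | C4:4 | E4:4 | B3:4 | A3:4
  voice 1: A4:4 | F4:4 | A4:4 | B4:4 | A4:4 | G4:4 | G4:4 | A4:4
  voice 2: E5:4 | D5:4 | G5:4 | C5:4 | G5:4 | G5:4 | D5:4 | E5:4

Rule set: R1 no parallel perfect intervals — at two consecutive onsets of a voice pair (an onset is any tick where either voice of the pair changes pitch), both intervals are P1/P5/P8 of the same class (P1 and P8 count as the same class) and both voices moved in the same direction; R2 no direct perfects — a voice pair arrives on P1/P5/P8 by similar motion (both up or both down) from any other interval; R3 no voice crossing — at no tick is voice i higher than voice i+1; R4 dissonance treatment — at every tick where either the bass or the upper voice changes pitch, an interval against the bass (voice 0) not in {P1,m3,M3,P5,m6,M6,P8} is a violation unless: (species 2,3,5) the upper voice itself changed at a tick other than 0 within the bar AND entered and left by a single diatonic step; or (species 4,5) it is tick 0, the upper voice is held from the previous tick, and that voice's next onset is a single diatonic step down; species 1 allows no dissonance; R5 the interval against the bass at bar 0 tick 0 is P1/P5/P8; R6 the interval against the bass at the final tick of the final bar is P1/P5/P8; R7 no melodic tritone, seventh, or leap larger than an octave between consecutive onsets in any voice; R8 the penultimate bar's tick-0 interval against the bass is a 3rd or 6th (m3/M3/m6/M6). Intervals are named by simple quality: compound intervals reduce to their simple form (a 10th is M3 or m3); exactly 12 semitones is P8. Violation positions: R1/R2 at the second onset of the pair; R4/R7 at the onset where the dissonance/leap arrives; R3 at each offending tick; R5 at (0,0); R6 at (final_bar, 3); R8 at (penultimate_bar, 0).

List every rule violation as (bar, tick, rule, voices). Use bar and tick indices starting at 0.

(1, 0, R4, (0, 1))
(2, 0, R2, (0, 2))
(3, 0, R4, (0, 2))
(7, 0, R1, (1, 2))

bar 0: v0=A3 v1=A4 v2=E5 downbeat P5
bar 1: v0=B3 v1=F4 v2=D5 downbeat m3
bar 2: v0=C4 v1=A4 v2=G5 downbeat P5
bar 3: v0=D4 v1=B4 v2=C5 downbeat m7
bar 4: v0=C4 v1=A4 v2=G5 downbeat P5
bar 5: v0=E4 v1=G4 v2=G5 downbeat m3
bar 6: v0=B3 v1=G4 v2=D5 downbeat m3
bar 7: v0=A3 v1=A4 v2=E5 downbeat P5
  -> R4 @ bar 1 tick 0 v(0, 1): B3/F4 TT untreated
  -> R2 @ bar 2 tick 0 v(0, 2): B3/D5 m3 -> C4/G5 P5 similar
  -> R4 @ bar 3 tick 0 v(0, 2): D4/C5 m7 untreated
  -> R1 @ bar 7 tick 0 v(1, 2): G4/D5 P5 -> A4/E5 P5 similar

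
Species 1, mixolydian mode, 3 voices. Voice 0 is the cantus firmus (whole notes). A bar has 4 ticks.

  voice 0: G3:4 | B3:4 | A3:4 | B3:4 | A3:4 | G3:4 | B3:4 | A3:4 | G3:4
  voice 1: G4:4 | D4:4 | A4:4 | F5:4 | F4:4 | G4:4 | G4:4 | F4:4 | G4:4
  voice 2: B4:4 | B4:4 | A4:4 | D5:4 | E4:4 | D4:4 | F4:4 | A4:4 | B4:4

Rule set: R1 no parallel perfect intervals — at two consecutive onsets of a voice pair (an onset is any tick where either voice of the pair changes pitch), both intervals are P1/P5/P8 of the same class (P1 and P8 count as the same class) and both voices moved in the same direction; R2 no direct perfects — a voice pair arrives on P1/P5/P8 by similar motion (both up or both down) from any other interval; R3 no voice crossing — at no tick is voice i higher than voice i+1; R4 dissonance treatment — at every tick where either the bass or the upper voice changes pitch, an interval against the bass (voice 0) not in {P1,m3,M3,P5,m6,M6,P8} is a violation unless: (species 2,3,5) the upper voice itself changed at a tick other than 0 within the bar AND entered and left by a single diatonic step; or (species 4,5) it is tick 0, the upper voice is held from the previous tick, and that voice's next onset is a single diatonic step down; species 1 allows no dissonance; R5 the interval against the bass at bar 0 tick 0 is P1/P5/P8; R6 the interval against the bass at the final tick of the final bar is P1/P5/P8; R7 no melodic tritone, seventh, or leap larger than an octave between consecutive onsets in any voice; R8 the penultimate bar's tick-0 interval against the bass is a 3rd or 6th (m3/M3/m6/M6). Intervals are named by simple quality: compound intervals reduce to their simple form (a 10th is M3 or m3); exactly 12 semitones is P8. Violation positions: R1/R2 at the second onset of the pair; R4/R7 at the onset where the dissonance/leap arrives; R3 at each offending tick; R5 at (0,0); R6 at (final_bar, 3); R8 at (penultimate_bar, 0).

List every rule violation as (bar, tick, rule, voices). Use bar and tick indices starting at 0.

bar 0: v0=G3 v1=G4 v2=B4 downbeat M3
bar 1: v0=B3 v1=D4 v2=B4 downbeat P8
bar 2: v0=A3 v1=A4 v2=A4 downbeat P8
bar 3: v0=B3 v1=F5 v2=D5 downbeat m3
bar 4: v0=A3 v1=F4 v2=E4 downbeat P5
bar 5: v0=G3 v1=G4 v2=D4 downbeat P5
bar 6: v0=B3 v1=G4 v2=F4 downbeat TT
bar 7: v0=A3 v1=F4 v2=A4 downbeat P8
bar 8: v0=G3 v1=G4 v2=B4 downbeat M3
  -> R5 @ bar 0 tick 0 v(0, 2): opens on M3
  -> R1 @ bar 2 tick 0 v(0, 2): B3/B4 P8 -> A3/A4 P8 similar
  -> R3 @ bar 3 tick 0 v(1, 2): F5 above D5
  -> R4 @ bar 3 tick 0 v(0, 1): B3/F5 TT untreated
  -> R3 @ bar 3 tick 1 v(1, 2): F5 above D5
  -> R3 @ bar 3 tick 2 v(1, 2): F5 above D5
  -> R3 @ bar 3 tick 3 v(1, 2): F5 above D5
  -> R2 @ bar 4 tick 0 v(0, 2): B3/D5 m3 -> A3/E4 P5 similar
  -> R3 @ bar 4 tick 0 v(1, 2): F4 above E4
  -> R7 @ bar 4 tick 0 v(2,): D5->E4 leap 10st
  -> R3 @ bar 4 tick 1 v(1, 2): F4 above E4
  -> R3 @ bar 4 tick 2 v(1, 2): F4 above E4
  -> R3 @ bar 4 tick 3 v(1, 2): F4 above E4
  -> R1 @ bar 5 tick 0 v(0, 2): A3/E4 P5 -> G3/D4 P5 similar
  -> R3 @ bar 5 tick 0 v(1, 2): G4 above D4
  -> R3 @ bar 5 tick 1 v(1, 2): G4 above D4
  -> R3 @ bar 5 tick 2 v(1, 2): G4 above D4
  -> R3 @ bar 5 tick 3 v(1, 2): G4 above D4
  -> R3 @ bar 6 tick 0 v(1, 2): G4 above F4
  -> R4 @ bar 6 tick 0 v(0, 2): B3/F4 TT untreated
  -> R3 @ bar 6 tick 1 v(1, 2): G4 above F4
  -> R3 @ bar 6 tick 2 v(1, 2): G4 above F4
  -> R3 @ bar 6 tick 3 v(1, 2): G4 above F4
  -> R8 @ bar 7 tick 0 v(0, 2): penult P8 not 3rd/6th
  -> R6 @ bar 8 tick 3 v(0, 2): closes on M3

(0, 0, R5, (0, 2))
(2, 0, R1, (0, 2))
(3, 0, R3, (1, 2))
(3, 0, R4, (0, 1))
(3, 1, R3, (1, 2))
(3, 2, R3, (1, 2))
(3, 3, R3, (1, 2))
(4, 0, R2, (0, 2))
(4, 0, R3, (1, 2))
(4, 0, R7, (2,))
(4, 1, R3, (1, 2))
(4, 2, R3, (1, 2))
(4, 3, R3, (1, 2))
(5, 0, R1, (0, 2))
(5, 0, R3, (1, 2))
(5, 1, R3, (1, 2))
(5, 2, R3, (1, 2))
(5, 3, R3, (1, 2))
(6, 0, R3, (1, 2))
(6, 0, R4, (0, 2))
(6, 1, R3, (1, 2))
(6, 2, R3, (1, 2))
(6, 3, R3, (1, 2))
(7, 0, R8, (0, 2))
(8, 3, R6, (0, 2))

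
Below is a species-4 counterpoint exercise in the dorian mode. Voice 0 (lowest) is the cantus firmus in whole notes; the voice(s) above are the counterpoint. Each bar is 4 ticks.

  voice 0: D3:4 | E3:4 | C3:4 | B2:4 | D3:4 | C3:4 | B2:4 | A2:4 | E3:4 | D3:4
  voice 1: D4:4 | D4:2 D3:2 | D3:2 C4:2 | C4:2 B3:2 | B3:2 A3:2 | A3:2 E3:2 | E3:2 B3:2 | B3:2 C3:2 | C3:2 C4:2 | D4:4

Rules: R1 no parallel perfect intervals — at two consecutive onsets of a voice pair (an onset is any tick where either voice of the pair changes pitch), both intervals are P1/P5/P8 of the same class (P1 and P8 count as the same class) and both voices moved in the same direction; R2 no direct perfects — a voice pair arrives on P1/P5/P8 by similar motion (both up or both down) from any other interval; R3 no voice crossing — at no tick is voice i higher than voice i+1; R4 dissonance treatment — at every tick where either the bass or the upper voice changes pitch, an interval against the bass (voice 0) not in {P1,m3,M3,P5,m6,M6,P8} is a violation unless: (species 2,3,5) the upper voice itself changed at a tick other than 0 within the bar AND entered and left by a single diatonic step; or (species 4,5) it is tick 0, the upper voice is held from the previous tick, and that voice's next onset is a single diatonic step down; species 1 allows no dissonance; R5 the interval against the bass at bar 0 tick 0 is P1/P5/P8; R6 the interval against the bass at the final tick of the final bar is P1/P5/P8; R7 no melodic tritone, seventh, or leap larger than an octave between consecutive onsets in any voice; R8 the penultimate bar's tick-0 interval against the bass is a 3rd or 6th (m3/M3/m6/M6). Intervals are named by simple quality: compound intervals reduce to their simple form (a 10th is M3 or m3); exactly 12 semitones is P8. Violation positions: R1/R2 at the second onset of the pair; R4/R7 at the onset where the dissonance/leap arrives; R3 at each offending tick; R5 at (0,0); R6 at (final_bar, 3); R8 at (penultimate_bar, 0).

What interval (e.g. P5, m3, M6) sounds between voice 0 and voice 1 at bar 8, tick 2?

m6

voice 0=E3 voice 1=C4 -> m6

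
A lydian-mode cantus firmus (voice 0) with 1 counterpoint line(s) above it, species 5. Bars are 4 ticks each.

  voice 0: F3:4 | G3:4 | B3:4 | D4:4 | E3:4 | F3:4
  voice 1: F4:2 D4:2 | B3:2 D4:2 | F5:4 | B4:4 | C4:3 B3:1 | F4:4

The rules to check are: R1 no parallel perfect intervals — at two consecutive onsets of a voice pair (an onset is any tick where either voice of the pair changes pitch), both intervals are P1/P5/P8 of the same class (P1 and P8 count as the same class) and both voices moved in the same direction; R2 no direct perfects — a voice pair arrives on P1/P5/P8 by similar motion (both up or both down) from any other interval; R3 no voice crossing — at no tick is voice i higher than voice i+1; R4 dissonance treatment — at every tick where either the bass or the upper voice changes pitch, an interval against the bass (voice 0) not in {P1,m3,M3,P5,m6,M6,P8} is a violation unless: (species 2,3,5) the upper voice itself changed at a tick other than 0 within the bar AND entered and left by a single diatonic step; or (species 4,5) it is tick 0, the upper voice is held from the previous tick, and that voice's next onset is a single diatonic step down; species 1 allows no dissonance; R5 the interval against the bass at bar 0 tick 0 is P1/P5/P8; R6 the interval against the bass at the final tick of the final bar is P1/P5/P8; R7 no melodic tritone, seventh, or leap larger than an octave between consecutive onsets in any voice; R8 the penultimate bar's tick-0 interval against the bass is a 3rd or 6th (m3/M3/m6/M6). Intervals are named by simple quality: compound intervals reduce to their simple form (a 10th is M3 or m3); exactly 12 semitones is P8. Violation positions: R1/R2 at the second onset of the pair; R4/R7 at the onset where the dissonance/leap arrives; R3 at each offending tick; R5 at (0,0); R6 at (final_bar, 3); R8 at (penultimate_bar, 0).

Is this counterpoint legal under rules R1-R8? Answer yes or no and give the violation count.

No (7 violations)

bar 0: v0=F3 v1=F4 (P8)
bar 1: v0=G3 v1=B3 (M3)
bar 2: v0=B3 v1=F5 (TT)
bar 3: v0=D4 v1=B4 (M6)
bar 4: v0=E3 v1=C4 (m6)
bar 5: v0=F3 v1=F4 (P8)
  R4 @ bar2.0: B3/F5 TT untreated
  R7 @ bar2.0: D4->F5 leap 15st
  R7 @ bar3.0: F5->B4 leap 6st
  R7 @ bar4.0: D4->E3 leap 10st
  R7 @ bar4.0: B4->C4 leap 11st
  R2 @ bar5.0: E3/B3 P5 -> F3/F4 P8 similar
  R7 @ bar5.0: B3->F4 leap 6st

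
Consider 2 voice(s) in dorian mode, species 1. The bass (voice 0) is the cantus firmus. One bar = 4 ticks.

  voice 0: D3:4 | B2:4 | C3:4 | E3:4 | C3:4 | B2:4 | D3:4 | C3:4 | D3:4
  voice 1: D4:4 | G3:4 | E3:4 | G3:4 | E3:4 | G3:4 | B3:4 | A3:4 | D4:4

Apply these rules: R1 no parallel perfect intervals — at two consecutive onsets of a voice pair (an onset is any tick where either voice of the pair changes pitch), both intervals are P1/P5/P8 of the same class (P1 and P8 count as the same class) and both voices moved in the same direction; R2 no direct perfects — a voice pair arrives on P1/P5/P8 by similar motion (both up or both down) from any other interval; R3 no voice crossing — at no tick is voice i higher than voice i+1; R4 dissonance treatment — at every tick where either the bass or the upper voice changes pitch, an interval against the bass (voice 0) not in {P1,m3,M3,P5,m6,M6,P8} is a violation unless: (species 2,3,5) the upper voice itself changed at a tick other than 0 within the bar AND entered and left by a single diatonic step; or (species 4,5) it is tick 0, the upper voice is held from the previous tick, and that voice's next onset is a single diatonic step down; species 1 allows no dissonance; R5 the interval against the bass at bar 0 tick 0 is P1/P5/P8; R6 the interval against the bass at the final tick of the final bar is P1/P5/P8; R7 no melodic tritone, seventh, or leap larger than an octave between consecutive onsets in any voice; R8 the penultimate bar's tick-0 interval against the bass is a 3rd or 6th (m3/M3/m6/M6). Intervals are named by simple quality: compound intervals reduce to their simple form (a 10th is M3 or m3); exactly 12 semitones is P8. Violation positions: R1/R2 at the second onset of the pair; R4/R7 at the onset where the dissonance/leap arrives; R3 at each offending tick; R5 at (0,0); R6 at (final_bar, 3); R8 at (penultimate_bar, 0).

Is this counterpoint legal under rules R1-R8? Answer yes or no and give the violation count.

No (1 violations)

bar 0: v0=D3 v1=D4 (P8)
bar 1: v0=B2 v1=G3 (m6)
bar 2: v0=C3 v1=E3 (M3)
bar 3: v0=E3 v1=G3 (m3)
bar 4: v0=C3 v1=E3 (M3)
bar 5: v0=B2 v1=G3 (m6)
bar 6: v0=D3 v1=B3 (M6)
bar 7: v0=C3 v1=A3 (M6)
bar 8: v0=D3 v1=D4 (P8)
  R2 @ bar8.0: C3/A3 M6 -> D3/D4 P8 similar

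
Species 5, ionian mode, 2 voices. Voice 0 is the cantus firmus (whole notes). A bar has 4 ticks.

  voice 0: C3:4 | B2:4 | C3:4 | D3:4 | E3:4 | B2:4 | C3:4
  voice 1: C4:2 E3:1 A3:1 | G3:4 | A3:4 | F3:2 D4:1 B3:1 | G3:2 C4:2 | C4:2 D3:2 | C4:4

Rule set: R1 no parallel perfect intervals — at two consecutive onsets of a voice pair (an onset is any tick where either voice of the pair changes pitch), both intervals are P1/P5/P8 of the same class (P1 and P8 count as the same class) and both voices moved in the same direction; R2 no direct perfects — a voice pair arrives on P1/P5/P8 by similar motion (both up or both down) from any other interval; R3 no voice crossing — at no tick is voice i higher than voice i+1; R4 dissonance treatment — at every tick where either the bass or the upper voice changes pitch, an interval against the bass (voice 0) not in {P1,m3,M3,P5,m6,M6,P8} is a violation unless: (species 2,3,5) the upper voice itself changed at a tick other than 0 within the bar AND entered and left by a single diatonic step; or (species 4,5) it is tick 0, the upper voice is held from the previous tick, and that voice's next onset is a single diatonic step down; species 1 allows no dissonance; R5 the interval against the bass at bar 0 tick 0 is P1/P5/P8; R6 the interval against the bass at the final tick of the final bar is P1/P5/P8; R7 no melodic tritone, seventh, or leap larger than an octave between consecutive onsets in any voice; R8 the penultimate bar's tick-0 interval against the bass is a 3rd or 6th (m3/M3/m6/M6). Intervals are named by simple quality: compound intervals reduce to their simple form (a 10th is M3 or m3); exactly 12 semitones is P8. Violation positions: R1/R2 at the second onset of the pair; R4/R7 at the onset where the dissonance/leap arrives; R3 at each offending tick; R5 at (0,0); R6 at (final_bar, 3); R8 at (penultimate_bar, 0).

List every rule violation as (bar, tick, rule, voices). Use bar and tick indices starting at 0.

(5, 0, R4, (0, 1))
(5, 0, R8, (0, 1))
(5, 2, R7, (1,))
(6, 0, R2, (0, 1))
(6, 0, R7, (1,))

bar 0: v0=C3 v1=C4 downbeat P8
bar 1: v0=B2 v1=G3 downbeat m6
bar 2: v0=C3 v1=A3 downbeat M6
bar 3: v0=D3 v1=F3 downbeat m3
bar 4: v0=E3 v1=G3 downbeat m3
bar 5: v0=B2 v1=C4 downbeat m2
bar 6: v0=C3 v1=C4 downbeat P8
  -> R4 @ bar 5 tick 0 v(0, 1): B2/C4 m2 untreated
  -> R8 @ bar 5 tick 0 v(0, 1): penult m2 not 3rd/6th
  -> R7 @ bar 5 tick 2 v(1,): C4->D3 leap 10st
  -> R2 @ bar 6 tick 0 v(0, 1): B2/D3 m3 -> C3/C4 P8 similar
  -> R7 @ bar 6 tick 0 v(1,): D3->C4 leap 10st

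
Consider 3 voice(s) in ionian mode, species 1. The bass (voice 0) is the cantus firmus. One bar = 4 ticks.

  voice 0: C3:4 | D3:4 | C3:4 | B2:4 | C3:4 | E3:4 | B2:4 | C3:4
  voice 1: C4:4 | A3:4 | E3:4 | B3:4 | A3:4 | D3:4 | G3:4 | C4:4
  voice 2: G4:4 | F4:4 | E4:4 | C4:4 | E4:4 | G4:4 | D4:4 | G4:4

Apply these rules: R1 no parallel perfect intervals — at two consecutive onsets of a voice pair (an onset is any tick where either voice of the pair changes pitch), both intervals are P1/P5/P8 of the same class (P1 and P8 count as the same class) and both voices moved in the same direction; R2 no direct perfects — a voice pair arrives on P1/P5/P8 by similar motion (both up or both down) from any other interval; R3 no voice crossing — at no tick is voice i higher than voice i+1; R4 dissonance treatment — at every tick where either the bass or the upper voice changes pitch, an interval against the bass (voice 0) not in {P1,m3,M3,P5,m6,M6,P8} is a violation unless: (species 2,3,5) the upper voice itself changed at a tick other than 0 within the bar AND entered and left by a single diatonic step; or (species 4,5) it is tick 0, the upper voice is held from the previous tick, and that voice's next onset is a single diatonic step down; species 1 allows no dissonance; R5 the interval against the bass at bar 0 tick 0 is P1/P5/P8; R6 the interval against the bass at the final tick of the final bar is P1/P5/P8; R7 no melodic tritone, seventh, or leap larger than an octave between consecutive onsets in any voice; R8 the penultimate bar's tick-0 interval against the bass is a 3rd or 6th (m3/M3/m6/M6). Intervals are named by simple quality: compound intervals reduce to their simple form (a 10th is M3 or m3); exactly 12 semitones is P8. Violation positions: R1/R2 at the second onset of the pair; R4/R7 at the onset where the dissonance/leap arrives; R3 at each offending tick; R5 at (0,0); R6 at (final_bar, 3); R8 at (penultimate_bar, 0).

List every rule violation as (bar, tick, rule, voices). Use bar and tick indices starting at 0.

bar 0: v0=C3 v1=C4 v2=G4 downbeat P5
bar 1: v0=D3 v1=A3 v2=F4 downbeat m3
bar 2: v0=C3 v1=E3 v2=E4 downbeat M3
bar 3: v0=B2 v1=B3 v2=C4 downbeat m2
bar 4: v0=C3 v1=A3 v2=E4 downbeat M3
bar 5: v0=E3 v1=D3 v2=G4 downbeat m3
bar 6: v0=B2 v1=G3 v2=D4 downbeat m3
bar 7: v0=C3 v1=C4 v2=G4 downbeat P5
  -> R2 @ bar 2 tick 0 v(1, 2): A3/F4 m6 -> E3/E4 P8 similar
  -> R4 @ bar 3 tick 0 v(0, 2): B2/C4 m2 untreated
  -> R3 @ bar 5 tick 0 v(0, 1): E3 above D3
  -> R4 @ bar 5 tick 0 v(0, 1): E3/D3 M2 untreated
  -> R3 @ bar 5 tick 1 v(0, 1): E3 above D3
  -> R3 @ bar 5 tick 2 v(0, 1): E3 above D3
  -> R3 @ bar 5 tick 3 v(0, 1): E3 above D3
  -> R1 @ bar 7 tick 0 v(1, 2): G3/D4 P5 -> C4/G4 P5 similar
  -> R2 @ bar 7 tick 0 v(0, 1): B2/G3 m6 -> C3/C4 P8 similar
  -> R2 @ bar 7 tick 0 v(0, 2): B2/D4 m3 -> C3/G4 P5 similar

(2, 0, R2, (1, 2))
(3, 0, R4, (0, 2))
(5, 0, R3, (0, 1))
(5, 0, R4, (0, 1))
(5, 1, R3, (0, 1))
(5, 2, R3, (0, 1))
(5, 3, R3, (0, 1))
(7, 0, R1, (1, 2))
(7, 0, R2, (0, 1))
(7, 0, R2, (0, 2))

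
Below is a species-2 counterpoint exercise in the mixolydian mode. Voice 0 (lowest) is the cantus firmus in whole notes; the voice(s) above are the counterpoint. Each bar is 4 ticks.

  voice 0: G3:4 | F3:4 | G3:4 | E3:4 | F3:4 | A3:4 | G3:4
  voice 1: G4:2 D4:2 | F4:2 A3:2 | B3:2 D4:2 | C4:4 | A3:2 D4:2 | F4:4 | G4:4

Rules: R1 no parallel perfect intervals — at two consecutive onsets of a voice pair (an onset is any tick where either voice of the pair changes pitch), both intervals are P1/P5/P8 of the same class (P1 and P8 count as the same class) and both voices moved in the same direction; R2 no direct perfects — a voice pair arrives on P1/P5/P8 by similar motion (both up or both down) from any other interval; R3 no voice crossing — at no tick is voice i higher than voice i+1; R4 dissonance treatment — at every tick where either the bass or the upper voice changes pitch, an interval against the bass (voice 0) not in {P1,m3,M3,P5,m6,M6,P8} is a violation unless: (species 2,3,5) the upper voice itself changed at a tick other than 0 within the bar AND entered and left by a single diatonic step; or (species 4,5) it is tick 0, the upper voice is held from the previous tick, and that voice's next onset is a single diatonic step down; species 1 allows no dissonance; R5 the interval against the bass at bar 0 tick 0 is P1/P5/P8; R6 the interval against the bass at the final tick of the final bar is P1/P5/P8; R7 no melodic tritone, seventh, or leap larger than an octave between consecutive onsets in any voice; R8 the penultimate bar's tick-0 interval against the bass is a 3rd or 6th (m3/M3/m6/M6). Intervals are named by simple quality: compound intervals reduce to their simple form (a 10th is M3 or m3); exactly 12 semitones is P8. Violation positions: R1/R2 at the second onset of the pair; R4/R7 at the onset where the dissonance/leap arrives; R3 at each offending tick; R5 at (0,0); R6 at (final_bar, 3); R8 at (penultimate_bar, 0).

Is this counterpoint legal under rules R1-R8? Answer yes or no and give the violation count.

Yes (0 violations)

bar 0: v0=G3 v1=G4 (P8)
bar 1: v0=F3 v1=F4 (P8)
bar 2: v0=G3 v1=B3 (M3)
bar 3: v0=E3 v1=C4 (m6)
bar 4: v0=F3 v1=A3 (M3)
bar 5: v0=A3 v1=F4 (m6)
bar 6: v0=G3 v1=G4 (P8)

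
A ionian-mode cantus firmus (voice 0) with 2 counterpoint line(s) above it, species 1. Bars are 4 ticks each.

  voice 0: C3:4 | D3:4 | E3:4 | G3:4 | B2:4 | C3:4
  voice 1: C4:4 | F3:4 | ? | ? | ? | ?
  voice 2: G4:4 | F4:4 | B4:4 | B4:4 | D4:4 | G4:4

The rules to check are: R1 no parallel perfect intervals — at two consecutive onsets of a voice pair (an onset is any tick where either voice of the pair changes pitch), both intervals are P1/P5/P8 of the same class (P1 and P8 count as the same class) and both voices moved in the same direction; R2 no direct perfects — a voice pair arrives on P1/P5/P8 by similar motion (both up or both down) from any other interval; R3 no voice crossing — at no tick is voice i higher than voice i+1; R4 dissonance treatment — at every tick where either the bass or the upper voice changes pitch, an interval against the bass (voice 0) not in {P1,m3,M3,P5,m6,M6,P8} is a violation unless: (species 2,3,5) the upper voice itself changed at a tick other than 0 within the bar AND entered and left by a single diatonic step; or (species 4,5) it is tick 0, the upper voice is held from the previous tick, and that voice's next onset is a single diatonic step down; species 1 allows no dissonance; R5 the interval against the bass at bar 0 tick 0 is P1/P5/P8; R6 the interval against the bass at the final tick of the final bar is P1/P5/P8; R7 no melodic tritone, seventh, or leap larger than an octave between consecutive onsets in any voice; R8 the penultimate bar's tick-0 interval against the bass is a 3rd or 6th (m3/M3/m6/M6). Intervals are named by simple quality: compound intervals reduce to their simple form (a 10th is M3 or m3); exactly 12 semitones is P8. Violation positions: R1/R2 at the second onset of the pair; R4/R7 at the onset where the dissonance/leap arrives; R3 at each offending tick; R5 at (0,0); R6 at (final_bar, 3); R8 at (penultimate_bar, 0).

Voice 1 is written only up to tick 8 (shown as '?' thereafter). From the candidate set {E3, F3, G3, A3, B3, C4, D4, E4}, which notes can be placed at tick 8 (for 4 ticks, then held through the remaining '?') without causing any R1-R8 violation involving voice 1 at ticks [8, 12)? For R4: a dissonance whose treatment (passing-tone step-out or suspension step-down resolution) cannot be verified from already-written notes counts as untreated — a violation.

{C4, E3, G3}

E3: legal
F3: violates R4
G3: legal
A3: violates R4
B3: violates R1,R2,R7
C4: legal
D4: violates R4
E4: violates R2,R7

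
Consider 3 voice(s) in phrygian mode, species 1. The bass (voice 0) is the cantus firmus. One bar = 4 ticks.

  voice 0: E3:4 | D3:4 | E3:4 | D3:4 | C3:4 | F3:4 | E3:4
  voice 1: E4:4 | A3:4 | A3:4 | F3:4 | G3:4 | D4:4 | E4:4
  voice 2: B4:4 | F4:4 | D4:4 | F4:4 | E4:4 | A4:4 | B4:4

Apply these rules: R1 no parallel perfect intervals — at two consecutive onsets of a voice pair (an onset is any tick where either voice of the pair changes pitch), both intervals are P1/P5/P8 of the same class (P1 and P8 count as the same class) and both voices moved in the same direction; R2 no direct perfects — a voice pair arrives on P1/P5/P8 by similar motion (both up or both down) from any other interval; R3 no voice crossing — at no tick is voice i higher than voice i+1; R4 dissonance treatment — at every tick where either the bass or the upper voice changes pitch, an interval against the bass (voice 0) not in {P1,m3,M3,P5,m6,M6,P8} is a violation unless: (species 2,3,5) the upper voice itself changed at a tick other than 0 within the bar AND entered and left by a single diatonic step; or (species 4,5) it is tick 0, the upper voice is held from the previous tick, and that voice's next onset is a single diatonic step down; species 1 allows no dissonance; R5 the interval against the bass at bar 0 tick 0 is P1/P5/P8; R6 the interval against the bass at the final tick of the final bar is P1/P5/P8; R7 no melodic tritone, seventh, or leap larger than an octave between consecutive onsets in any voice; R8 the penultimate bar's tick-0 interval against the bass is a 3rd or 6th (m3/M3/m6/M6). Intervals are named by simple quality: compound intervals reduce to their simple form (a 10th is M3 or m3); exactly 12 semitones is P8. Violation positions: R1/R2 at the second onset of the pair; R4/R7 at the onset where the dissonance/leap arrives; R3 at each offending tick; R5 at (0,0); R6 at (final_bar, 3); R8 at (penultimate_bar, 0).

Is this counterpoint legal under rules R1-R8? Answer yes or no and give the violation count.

No (6 violations)

bar 0: v0=E3 v1=E4 v2=B4 (P5)
bar 1: v0=D3 v1=A3 v2=F4 (m3)
bar 2: v0=E3 v1=A3 v2=D4 (m7)
bar 3: v0=D3 v1=F3 v2=F4 (m3)
bar 4: v0=C3 v1=G3 v2=E4 (M3)
bar 5: v0=F3 v1=D4 v2=A4 (M3)
bar 6: v0=E3 v1=E4 v2=B4 (P5)
  R2 @ bar1.0: E3/E4 P8 -> D3/A3 P5 similar
  R7 @ bar1.0: B4->F4 leap 6st
  R4 @ bar2.0: E3/A3 P4 untreated
  R4 @ bar2.0: E3/D4 m7 untreated
  R2 @ bar5.0: G3/E4 M6 -> D4/A4 P5 similar
  R1 @ bar6.0: D4/A4 P5 -> E4/B4 P5 similar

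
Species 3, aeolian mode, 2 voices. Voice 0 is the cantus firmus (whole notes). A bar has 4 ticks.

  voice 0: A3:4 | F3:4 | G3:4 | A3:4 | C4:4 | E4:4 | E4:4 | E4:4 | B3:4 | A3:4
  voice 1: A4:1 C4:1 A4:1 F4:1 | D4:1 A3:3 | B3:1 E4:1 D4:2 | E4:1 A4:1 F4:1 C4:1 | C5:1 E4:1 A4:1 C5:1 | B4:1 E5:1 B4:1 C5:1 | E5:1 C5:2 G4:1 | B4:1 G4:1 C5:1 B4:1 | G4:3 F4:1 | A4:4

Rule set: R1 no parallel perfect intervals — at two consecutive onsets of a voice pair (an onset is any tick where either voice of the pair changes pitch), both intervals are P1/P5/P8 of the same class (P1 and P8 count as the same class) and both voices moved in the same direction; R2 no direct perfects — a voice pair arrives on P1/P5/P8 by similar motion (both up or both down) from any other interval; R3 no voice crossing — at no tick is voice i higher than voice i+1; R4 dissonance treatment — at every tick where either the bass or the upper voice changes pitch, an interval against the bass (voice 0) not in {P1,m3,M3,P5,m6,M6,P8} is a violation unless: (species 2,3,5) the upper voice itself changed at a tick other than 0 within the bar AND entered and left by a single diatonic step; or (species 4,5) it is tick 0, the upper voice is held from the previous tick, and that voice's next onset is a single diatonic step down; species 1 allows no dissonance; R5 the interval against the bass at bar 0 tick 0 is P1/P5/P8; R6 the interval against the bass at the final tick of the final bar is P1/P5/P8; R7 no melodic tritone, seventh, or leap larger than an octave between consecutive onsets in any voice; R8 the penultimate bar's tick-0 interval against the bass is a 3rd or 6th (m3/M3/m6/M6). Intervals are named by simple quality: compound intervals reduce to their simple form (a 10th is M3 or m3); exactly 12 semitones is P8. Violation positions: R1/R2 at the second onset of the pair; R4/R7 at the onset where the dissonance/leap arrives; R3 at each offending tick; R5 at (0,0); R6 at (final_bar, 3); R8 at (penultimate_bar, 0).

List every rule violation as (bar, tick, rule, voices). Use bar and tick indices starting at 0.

bar 0: v0=A3 v1=A4 downbeat P8
bar 1: v0=F3 v1=D4 downbeat M6
bar 2: v0=G3 v1=B3 downbeat M3
bar 3: v0=A3 v1=E4 downbeat P5
bar 4: v0=C4 v1=C5 downbeat P8
bar 5: v0=E4 v1=B4 downbeat P5
bar 6: v0=E4 v1=E5 downbeat P8
bar 7: v0=E4 v1=B4 downbeat P5
bar 8: v0=B3 v1=G4 downbeat m6
bar 9: v0=A3 v1=A4 downbeat P8
  -> R1 @ bar 3 tick 0 v(0, 1): G3/D4 P5 -> A3/E4 P5 similar
  -> R2 @ bar 4 tick 0 v(0, 1): A3/C4 m3 -> C4/C5 P8 similar
  -> R4 @ bar 8 tick 3 v(0, 1): B3/F4 TT untreated

(3, 0, R1, (0, 1))
(4, 0, R2, (0, 1))
(8, 3, R4, (0, 1))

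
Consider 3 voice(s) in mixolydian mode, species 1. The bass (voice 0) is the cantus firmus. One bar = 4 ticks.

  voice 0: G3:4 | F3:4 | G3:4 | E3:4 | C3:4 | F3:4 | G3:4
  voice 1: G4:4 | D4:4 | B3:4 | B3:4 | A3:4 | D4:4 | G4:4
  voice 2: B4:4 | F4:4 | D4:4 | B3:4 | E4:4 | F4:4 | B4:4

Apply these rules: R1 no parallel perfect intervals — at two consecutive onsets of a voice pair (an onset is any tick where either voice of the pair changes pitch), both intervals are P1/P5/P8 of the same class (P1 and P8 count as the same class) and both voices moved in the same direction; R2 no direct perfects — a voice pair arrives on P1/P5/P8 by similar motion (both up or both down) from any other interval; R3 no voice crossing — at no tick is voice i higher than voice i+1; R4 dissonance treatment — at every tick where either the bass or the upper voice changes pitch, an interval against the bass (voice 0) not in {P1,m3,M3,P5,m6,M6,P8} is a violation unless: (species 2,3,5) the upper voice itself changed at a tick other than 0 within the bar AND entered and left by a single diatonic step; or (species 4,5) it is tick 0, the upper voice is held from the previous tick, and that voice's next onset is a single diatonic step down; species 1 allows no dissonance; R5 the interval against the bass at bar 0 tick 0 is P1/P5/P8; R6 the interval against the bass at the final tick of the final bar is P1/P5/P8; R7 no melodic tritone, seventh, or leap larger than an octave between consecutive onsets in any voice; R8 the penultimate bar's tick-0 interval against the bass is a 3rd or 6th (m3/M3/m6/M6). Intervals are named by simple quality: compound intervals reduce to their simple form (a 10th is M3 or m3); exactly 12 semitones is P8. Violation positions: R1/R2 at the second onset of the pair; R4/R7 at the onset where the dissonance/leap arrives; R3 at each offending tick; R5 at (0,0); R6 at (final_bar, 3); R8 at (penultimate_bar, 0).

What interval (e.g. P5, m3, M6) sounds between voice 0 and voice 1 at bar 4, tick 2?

voice 0=C3 voice 1=A3 -> M6

M6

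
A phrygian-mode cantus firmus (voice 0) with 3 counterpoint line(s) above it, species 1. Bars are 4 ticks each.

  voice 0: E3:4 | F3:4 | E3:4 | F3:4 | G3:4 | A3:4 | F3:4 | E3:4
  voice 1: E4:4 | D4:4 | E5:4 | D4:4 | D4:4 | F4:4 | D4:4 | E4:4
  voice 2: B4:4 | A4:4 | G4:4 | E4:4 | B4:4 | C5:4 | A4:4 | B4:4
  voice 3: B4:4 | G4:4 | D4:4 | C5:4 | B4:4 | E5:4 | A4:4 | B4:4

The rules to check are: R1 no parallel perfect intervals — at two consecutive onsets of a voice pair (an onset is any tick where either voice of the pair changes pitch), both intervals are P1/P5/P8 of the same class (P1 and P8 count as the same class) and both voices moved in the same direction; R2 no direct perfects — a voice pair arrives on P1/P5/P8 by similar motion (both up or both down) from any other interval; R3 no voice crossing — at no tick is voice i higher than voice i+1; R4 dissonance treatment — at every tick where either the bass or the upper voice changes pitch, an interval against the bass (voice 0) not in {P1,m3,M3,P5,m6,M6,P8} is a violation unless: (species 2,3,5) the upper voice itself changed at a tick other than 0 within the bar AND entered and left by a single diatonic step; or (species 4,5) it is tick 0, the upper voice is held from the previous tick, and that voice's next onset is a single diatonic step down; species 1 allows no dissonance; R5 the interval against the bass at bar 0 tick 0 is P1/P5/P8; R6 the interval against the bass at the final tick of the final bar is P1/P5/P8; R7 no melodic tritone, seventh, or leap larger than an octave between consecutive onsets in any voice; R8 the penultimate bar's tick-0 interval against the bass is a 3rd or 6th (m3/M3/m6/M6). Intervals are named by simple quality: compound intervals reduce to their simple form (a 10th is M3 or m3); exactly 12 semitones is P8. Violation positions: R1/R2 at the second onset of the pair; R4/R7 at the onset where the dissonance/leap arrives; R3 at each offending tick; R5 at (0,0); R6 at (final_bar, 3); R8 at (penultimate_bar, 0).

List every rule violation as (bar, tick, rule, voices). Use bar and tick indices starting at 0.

bar 0: v0=E3 v1=E4 v2=B4 v3=B4 downbeat P5
bar 1: v0=F3 v1=D4 v2=A4 v3=G4 downbeat M2
bar 2: v0=E3 v1=E5 v2=G4 v3=D4 downbeat m7
bar 3: v0=F3 v1=D4 v2=E4 v3=C5 downbeat P5
bar 4: v0=G3 v1=D4 v2=B4 v3=B4 downbeat M3
bar 5: v0=A3 v1=F4 v2=C5 v3=E5 downbeat P5
bar 6: v0=F3 v1=D4 v2=A4 v3=A4 downbeat M3
bar 7: v0=E3 v1=E4 v2=B4 v3=B4 downbeat P5
  -> R1 @ bar 1 tick 0 v(1, 2): E4/B4 P5 -> D4/A4 P5 similar
  -> R3 @ bar 1 tick 0 v(2, 3): A4 above G4
  -> R4 @ bar 1 tick 0 v(0, 3): F3/G4 M2 untreated
  -> R3 @ bar 1 tick 1 v(2, 3): A4 above G4
  -> R3 @ bar 1 tick 2 v(2, 3): A4 above G4
  -> R3 @ bar 1 tick 3 v(2, 3): A4 above G4
  -> R3 @ bar 2 tick 0 v(1, 2): E5 above G4
  -> R3 @ bar 2 tick 0 v(2, 3): G4 above D4
  -> R4 @ bar 2 tick 0 v(0, 3): E3/D4 m7 untreated
  -> R7 @ bar 2 tick 0 v(1,): D4->E5 leap 14st
  -> R3 @ bar 2 tick 1 v(1, 2): E5 above G4
  -> R3 @ bar 2 tick 1 v(2, 3): G4 above D4
  -> R3 @ bar 2 tick 2 v(1, 2): E5 above G4
  -> R3 @ bar 2 tick 2 v(2, 3): G4 above D4
  -> R3 @ bar 2 tick 3 v(1, 2): E5 above G4
  -> R3 @ bar 2 tick 3 v(2, 3): G4 above D4
  -> R2 @ bar 3 tick 0 v(0, 3): E3/D4 m7 -> F3/C5 P5 similar
  -> R4 @ bar 3 tick 0 v(0, 2): F3/E4 M7 untreated
  -> R7 @ bar 3 tick 0 v(1,): E5->D4 leap 14st
  -> R7 @ bar 3 tick 0 v(3,): D4->C5 leap 10st
  -> R2 @ bar 5 tick 0 v(0, 3): G3/B4 M3 -> A3/E5 P5 similar
  -> R2 @ bar 5 tick 0 v(1, 2): D4/B4 M6 -> F4/C5 P5 similar
  -> R1 @ bar 6 tick 0 v(1, 2): F4/C5 P5 -> D4/A4 P5 similar
  -> R2 @ bar 6 tick 0 v(1, 3): F4/E5 M7 -> D4/A4 P5 similar
  -> R2 @ bar 6 tick 0 v(2, 3): C5/E5 M3 -> A4/A4 P1 similar
  -> R1 @ bar 7 tick 0 v(1, 2): D4/A4 P5 -> E4/B4 P5 similar
  -> R1 @ bar 7 tick 0 v(1, 3): D4/A4 P5 -> E4/B4 P5 similar
  -> R1 @ bar 7 tick 0 v(2, 3): A4/A4 P1 -> B4/B4 P1 similar

(1, 0, R1, (1, 2))
(1, 0, R3, (2, 3))
(1, 0, R4, (0, 3))
(1, 1, R3, (2, 3))
(1, 2, R3, (2, 3))
(1, 3, R3, (2, 3))
(2, 0, R3, (1, 2))
(2, 0, R3, (2, 3))
(2, 0, R4, (0, 3))
(2, 0, R7, (1,))
(2, 1, R3, (1, 2))
(2, 1, R3, (2, 3))
(2, 2, R3, (1, 2))
(2, 2, R3, (2, 3))
(2, 3, R3, (1, 2))
(2, 3, R3, (2, 3))
(3, 0, R2, (0, 3))
(3, 0, R4, (0, 2))
(3, 0, R7, (1,))
(3, 0, R7, (3,))
(5, 0, R2, (0, 3))
(5, 0, R2, (1, 2))
(6, 0, R1, (1, 2))
(6, 0, R2, (1, 3))
(6, 0, R2, (2, 3))
(7, 0, R1, (1, 2))
(7, 0, R1, (1, 3))
(7, 0, R1, (2, 3))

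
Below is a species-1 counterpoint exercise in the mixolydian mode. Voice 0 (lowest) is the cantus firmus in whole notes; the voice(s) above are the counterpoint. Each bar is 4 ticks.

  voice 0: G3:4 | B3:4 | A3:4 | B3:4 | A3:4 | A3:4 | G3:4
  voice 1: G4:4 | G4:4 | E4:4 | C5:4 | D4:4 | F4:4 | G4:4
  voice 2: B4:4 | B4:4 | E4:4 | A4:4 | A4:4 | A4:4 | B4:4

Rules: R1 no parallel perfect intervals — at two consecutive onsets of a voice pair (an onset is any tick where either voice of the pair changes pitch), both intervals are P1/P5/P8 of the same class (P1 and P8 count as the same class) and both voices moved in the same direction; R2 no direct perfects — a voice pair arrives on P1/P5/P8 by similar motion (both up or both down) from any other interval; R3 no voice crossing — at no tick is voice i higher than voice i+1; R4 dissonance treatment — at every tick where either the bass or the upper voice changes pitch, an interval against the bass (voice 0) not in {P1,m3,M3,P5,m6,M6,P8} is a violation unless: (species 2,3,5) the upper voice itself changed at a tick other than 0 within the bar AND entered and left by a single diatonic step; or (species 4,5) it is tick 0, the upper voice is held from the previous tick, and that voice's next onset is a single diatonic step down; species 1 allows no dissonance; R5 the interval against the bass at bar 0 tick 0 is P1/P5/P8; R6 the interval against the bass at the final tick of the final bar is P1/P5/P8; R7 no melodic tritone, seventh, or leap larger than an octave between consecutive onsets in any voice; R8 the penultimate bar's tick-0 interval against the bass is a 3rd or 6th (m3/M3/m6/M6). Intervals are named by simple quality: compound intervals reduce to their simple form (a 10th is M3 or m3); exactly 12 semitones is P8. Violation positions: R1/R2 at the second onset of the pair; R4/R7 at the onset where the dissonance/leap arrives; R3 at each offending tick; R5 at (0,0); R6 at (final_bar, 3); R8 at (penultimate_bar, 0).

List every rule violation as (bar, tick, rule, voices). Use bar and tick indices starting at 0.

bar 0: v0=G3 v1=G4 v2=B4 downbeat M3
bar 1: v0=B3 v1=G4 v2=B4 downbeat P8
bar 2: v0=A3 v1=E4 v2=E4 downbeat P5
bar 3: v0=B3 v1=C5 v2=A4 downbeat m7
bar 4: v0=A3 v1=D4 v2=A4 downbeat P8
bar 5: v0=A3 v1=F4 v2=A4 downbeat P8
bar 6: v0=G3 v1=G4 v2=B4 downbeat M3
  -> R5 @ bar 0 tick 0 v(0, 2): opens on M3
  -> R2 @ bar 2 tick 0 v(0, 1): B3/G4 m6 -> A3/E4 P5 similar
  -> R2 @ bar 2 tick 0 v(0, 2): B3/B4 P8 -> A3/E4 P5 similar
  -> R2 @ bar 2 tick 0 v(1, 2): G4/B4 M3 -> E4/E4 P1 similar
  -> R3 @ bar 3 tick 0 v(1, 2): C5 above A4
  -> R4 @ bar 3 tick 0 v(0, 1): B3/C5 m2 untreated
  -> R4 @ bar 3 tick 0 v(0, 2): B3/A4 m7 untreated
  -> R3 @ bar 3 tick 1 v(1, 2): C5 above A4
  -> R3 @ bar 3 tick 2 v(1, 2): C5 above A4
  -> R3 @ bar 3 tick 3 v(1, 2): C5 above A4
  -> R4 @ bar 4 tick 0 v(0, 1): A3/D4 P4 untreated
  -> R7 @ bar 4 tick 0 v(1,): C5->D4 leap 10st
  -> R8 @ bar 5 tick 0 v(0, 2): penult P8 not 3rd/6th
  -> R6 @ bar 6 tick 3 v(0, 2): closes on M3

(0, 0, R5, (0, 2))
(2, 0, R2, (0, 1))
(2, 0, R2, (0, 2))
(2, 0, R2, (1, 2))
(3, 0, R3, (1, 2))
(3, 0, R4, (0, 1))
(3, 0, R4, (0, 2))
(3, 1, R3, (1, 2))
(3, 2, R3, (1, 2))
(3, 3, R3, (1, 2))
(4, 0, R4, (0, 1))
(4, 0, R7, (1,))
(5, 0, R8, (0, 2))
(6, 3, R6, (0, 2))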